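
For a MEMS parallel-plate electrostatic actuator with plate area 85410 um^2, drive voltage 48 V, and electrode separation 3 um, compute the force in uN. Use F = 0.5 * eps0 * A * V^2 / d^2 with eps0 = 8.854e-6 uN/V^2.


Step 1: Identify parameters.
eps0 = 8.854e-6 uN/V^2, A = 85410 um^2, V = 48 V, d = 3 um
Step 2: Compute V^2 = 48^2 = 2304
Step 3: Compute d^2 = 3^2 = 9
Step 4: F = 0.5 * 8.854e-6 * 85410 * 2304 / 9
F = 96.796 uN


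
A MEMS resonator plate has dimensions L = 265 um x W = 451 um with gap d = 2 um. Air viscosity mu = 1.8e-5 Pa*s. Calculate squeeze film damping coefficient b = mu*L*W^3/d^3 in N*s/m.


Step 1: Convert to SI.
L = 265e-6 m, W = 451e-6 m, d = 2e-6 m
Step 2: W^3 = (451e-6)^3 = 9.17e-11 m^3
Step 3: d^3 = (2e-6)^3 = 8.00e-18 m^3
Step 4: b = 1.8e-5 * 265e-6 * 9.17e-11 / 8.00e-18
b = 5.47e-02 N*s/m


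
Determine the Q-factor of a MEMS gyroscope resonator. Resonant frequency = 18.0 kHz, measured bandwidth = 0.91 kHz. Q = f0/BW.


Step 1: Q = f0 / bandwidth
Step 2: Q = 18.0 / 0.91
Q = 19.8


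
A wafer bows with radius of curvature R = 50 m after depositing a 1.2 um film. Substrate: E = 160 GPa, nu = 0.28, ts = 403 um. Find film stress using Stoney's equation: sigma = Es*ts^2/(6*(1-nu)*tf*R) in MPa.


Step 1: Compute numerator: Es * ts^2 = 160 * 403^2 = 25985440 (GPa*um^2)
Step 2: Compute denominator (R in um): 6*(1-nu)*tf*R = 6*0.72*1.2*50e6 = 259200000.0 (um^2)
Step 3: sigma (GPa) = 25985440 / 259200000.0 = 1.00252e-01 GPa
Step 4: Convert to MPa (x1000): sigma = 100.3 MPa


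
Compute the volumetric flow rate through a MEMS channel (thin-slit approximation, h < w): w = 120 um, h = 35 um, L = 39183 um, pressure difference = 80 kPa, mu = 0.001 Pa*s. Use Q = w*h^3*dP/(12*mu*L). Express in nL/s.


Step 1: Convert all dimensions to SI (meters).
w = 120e-6 m, h = 35e-6 m, L = 39183e-6 m, dP = 80e3 Pa
Step 2: Q = w * h^3 * dP / (12 * mu * L)
Q = 120e-6 * (35e-6)^3 * 80e3 / (12 * 0.001 * 39183e-6) = 8.753796e-10 m^3/s
Step 3: Convert Q from m^3/s to nL/s (1 m^3 = 1e12 nL, so multiply by 1e12).
Q = 875.38 nL/s


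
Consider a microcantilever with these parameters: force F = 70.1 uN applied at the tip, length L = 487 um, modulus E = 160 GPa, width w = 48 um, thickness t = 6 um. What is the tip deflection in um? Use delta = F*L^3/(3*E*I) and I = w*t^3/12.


Step 1: Calculate the second moment of area.
I = w * t^3 / 12 = 48 * 6^3 / 12 = 864.0 um^4
Step 2: Convert E to consistent units (1 GPa = 1000 uN/um^2).
E = 160 GPa = 160000 uN/um^2
Step 3: Calculate tip deflection.
delta = F * L^3 / (3 * E * I)
delta = 70.1 * 487^3 / (3 * 160000 * 864.0)
delta = 19.5232 um


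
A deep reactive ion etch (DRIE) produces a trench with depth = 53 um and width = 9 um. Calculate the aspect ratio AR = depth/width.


Step 1: AR = depth / width
Step 2: AR = 53 / 9
AR = 5.9


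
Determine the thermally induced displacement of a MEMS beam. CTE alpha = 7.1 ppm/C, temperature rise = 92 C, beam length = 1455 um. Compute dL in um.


Step 1: Convert CTE: alpha = 7.1 ppm/C = 7.1e-6 /C
Step 2: dL = 7.1e-6 * 92 * 1455
dL = 0.9504 um


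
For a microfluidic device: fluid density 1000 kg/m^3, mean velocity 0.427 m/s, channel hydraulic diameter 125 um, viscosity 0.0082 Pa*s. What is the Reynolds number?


Step 1: Convert Dh to meters: Dh = 125e-6 m
Step 2: Re = rho * v * Dh / mu
Re = 1000 * 0.427 * 125e-6 / 0.0082
Re = 6.509


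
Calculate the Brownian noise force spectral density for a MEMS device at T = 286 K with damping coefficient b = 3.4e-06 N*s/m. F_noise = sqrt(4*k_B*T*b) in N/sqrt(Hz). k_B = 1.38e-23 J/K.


Step 1: Compute 4 * k_B * T * b
= 4 * 1.38e-23 * 286 * 3.4e-06
= 5.3676e-26 N^2/Hz
Step 2: F_noise = sqrt(5.3676e-26)
F_noise = 2.32e-13 N/sqrt(Hz)


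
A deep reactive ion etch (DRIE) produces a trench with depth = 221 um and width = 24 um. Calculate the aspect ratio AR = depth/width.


Step 1: AR = depth / width
Step 2: AR = 221 / 24
AR = 9.2


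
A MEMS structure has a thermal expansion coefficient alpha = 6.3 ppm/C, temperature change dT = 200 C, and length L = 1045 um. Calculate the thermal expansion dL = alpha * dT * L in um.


Step 1: Convert CTE: alpha = 6.3 ppm/C = 6.3e-6 /C
Step 2: dL = 6.3e-6 * 200 * 1045
dL = 1.3167 um


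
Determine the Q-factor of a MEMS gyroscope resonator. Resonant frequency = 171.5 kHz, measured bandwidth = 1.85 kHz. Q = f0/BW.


Step 1: Q = f0 / bandwidth
Step 2: Q = 171.5 / 1.85
Q = 92.7


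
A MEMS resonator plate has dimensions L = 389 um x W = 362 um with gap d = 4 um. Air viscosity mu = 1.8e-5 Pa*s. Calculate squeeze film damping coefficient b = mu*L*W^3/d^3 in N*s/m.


Step 1: Convert to SI.
L = 389e-6 m, W = 362e-6 m, d = 4e-6 m
Step 2: W^3 = (362e-6)^3 = 4.74e-11 m^3
Step 3: d^3 = (4e-6)^3 = 6.40e-17 m^3
Step 4: b = 1.8e-5 * 389e-6 * 4.74e-11 / 6.40e-17
b = 5.19e-03 N*s/m


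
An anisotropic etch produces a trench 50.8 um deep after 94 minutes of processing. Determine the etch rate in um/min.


Step 1: Etch rate = depth / time
Step 2: rate = 50.8 / 94
rate = 0.54 um/min


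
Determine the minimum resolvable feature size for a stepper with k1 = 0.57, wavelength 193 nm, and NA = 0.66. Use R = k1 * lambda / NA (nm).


Step 1: Identify values: k1 = 0.57, lambda = 193 nm, NA = 0.66
Step 2: R = k1 * lambda / NA
R = 0.57 * 193 / 0.66
R = 166.7 nm


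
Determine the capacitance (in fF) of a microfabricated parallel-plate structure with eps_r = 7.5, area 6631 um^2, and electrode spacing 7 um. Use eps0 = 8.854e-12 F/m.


Step 1: Convert area to m^2: A = 6631e-12 m^2
Step 2: Convert gap to m: d = 7e-6 m
Step 3: C = eps0 * eps_r * A / d
C = 8.854e-12 * 7.5 * 6631e-12 / 7e-6
Step 4: Convert to fF (multiply by 1e15).
C = 62.9 fF


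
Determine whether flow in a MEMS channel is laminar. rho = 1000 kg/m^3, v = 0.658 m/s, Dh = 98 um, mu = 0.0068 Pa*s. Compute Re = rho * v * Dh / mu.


Step 1: Convert Dh to meters: Dh = 98e-6 m
Step 2: Re = rho * v * Dh / mu
Re = 1000 * 0.658 * 98e-6 / 0.0068
Re = 9.483
Since Re = 9.483 is below ~2300, the flow is laminar.


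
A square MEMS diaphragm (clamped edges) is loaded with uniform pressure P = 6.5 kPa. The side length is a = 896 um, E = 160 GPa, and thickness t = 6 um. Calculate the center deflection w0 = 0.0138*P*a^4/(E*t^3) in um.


Step 1: Convert pressure to compatible units (E is in GPa, so P in GPa).
P = 6.5 kPa = 6.5e-6 GPa
Step 2: Compute numerator: 0.0138 * P * a^4.
a^4 = 896^4 = 644513529856
numerator = 0.0138 * 6.5e-6 * 644513529856 = 5.781286e+04
Step 3: Compute denominator: E * t^3 = 160 * 6^3 = 34560
Step 4: w0 = numerator / denominator = 5.781286e+04 / 34560 = 1.6728 um


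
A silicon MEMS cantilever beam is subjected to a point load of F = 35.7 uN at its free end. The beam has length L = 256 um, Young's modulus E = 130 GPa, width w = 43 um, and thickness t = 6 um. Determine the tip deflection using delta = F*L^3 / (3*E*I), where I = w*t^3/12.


Step 1: Calculate the second moment of area.
I = w * t^3 / 12 = 43 * 6^3 / 12 = 774.0 um^4
Step 2: Convert E to consistent units (1 GPa = 1000 uN/um^2).
E = 130 GPa = 130000 uN/um^2
Step 3: Calculate tip deflection.
delta = F * L^3 / (3 * E * I)
delta = 35.7 * 256^3 / (3 * 130000 * 774.0)
delta = 1.9842 um


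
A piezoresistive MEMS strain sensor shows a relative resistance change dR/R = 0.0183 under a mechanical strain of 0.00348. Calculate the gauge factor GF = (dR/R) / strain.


Step 1: Identify values.
dR/R = 0.0183, strain = 0.00348
Step 2: GF = (dR/R) / strain = 0.0183 / 0.00348
GF = 5.3


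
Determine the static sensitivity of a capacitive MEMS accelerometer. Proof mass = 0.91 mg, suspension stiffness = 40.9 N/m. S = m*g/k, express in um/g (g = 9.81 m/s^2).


Step 1: Convert mass: m = 0.91 mg = 9.10e-07 kg
Step 2: S = m * g / k = 9.10e-07 * 9.81 / 40.9
Step 3: S = 2.18e-07 m/g
Step 4: Convert to um/g: S = 0.218 um/g


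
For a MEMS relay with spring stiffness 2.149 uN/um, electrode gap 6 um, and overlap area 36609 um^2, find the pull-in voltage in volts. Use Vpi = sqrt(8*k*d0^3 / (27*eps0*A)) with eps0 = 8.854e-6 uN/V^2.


Step 1: Compute numerator: 8 * k * d0^3 = 8 * 2.149 * 6^3 = 3713.472
Step 2: Compute denominator: 27 * eps0 * A = 27 * 8.854e-6 * 36609 = 8.751674
Step 3: Vpi = sqrt(3713.472 / 8.751674)
Vpi = 20.6 V


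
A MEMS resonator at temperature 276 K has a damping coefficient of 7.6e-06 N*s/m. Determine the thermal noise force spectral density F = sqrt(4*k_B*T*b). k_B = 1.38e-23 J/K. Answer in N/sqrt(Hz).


Step 1: Compute 4 * k_B * T * b
= 4 * 1.38e-23 * 276 * 7.6e-06
= 1.1579e-25 N^2/Hz
Step 2: F_noise = sqrt(1.1579e-25)
F_noise = 3.40e-13 N/sqrt(Hz)


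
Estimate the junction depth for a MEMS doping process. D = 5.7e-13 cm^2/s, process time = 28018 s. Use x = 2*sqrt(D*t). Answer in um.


Step 1: Compute D*t = 5.7e-13 * 28018 = 1.597026e-08 cm^2
Step 2: sqrt(D*t) = 1.26373e-04 cm
Step 3: x = 2 * 1.26373e-04 cm = 2.52746e-04 cm
Step 4: Convert to um (1 cm = 1e4 um): x = 2.527 um


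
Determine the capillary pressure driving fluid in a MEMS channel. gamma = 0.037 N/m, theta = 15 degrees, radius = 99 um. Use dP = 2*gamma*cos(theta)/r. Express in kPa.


Step 1: cos(15 deg) = 0.9659
Step 2: Convert r to m: r = 99e-6 m
Step 3: dP = 2 * 0.037 * 0.9659 / 99e-6 = 722.0 Pa
Step 4: Convert Pa to kPa (divide by 1000).
dP = 0.72 kPa


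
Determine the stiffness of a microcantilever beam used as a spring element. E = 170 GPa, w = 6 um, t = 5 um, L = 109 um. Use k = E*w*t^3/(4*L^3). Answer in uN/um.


Step 1: Convert E to consistent units (1 GPa = 1000 uN/um^2).
E = 170 GPa = 170000 uN/um^2
Step 2: Compute t^3 = 5^3 = 125
Step 3: Compute L^3 = 109^3 = 1295029
Step 4: k = 170000 * 6 * 125 / (4 * 1295029)
k = 24.6133 uN/um


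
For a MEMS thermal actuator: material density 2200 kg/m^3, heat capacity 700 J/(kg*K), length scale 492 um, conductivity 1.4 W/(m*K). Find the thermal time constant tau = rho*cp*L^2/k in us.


Step 1: Convert L to m: L = 492e-6 m
Step 2: L^2 = (492e-6)^2 = 2.42064e-07 m^2
Step 3: tau = 2200 * 700 * 2.42064e-07 / 1.4 = 2.662704e-01 s
Step 4: Convert to microseconds (multiply by 1e6).
tau = 266270.4 us


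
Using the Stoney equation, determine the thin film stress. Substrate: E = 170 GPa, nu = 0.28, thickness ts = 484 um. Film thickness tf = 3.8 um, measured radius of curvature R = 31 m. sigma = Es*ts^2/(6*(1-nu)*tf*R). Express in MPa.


Step 1: Compute numerator: Es * ts^2 = 170 * 484^2 = 39823520 (GPa*um^2)
Step 2: Compute denominator (R in um): 6*(1-nu)*tf*R = 6*0.72*3.8*31e6 = 508896000.0 (um^2)
Step 3: sigma (GPa) = 39823520 / 508896000.0 = 7.8255e-02 GPa
Step 4: Convert to MPa (x1000): sigma = 78.3 MPa


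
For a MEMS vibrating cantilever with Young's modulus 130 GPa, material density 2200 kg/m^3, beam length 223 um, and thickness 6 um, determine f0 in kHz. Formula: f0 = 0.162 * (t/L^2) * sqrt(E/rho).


Step 1: Convert units to SI.
t_SI = 6e-6 m, L_SI = 223e-6 m
Step 2: Calculate sqrt(E/rho).
sqrt(130e9 / 2200) = 7687.06 m/s
Step 3: Compute f0.
f0 = 0.162 * 6e-6 / (223e-6)^2 * 7687.06 = 150250.8 Hz = 150.25 kHz


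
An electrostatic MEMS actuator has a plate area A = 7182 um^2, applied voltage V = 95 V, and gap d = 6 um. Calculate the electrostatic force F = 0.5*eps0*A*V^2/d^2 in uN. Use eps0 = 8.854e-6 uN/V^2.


Step 1: Identify parameters.
eps0 = 8.854e-6 uN/V^2, A = 7182 um^2, V = 95 V, d = 6 um
Step 2: Compute V^2 = 95^2 = 9025
Step 3: Compute d^2 = 6^2 = 36
Step 4: F = 0.5 * 8.854e-6 * 7182 * 9025 / 36
F = 7.971 uN


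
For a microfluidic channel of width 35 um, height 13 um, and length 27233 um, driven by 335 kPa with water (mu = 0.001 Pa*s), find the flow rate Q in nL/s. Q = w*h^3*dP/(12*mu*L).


Step 1: Convert all dimensions to SI (meters).
w = 35e-6 m, h = 13e-6 m, L = 27233e-6 m, dP = 335e3 Pa
Step 2: Q = w * h^3 * dP / (12 * mu * L)
Q = 35e-6 * (13e-6)^3 * 335e3 / (12 * 0.001 * 27233e-6) = 7.88254e-11 m^3/s
Step 3: Convert Q from m^3/s to nL/s (1 m^3 = 1e12 nL, so multiply by 1e12).
Q = 78.825 nL/s


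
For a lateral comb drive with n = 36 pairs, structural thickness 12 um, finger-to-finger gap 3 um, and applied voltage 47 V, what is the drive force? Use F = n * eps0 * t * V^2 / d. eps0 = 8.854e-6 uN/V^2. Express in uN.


Step 1: Parameters: n=36, eps0=8.854e-6 uN/V^2, t=12 um, V=47 V, d=3 um
Step 2: V^2 = 2209
Step 3: F = 36 * 8.854e-6 * 12 * 2209 / 3
F = 2.816 uN


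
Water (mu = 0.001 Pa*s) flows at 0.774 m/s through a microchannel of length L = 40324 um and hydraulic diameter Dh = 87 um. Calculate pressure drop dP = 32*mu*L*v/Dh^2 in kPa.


Step 1: Convert to SI: L = 40324e-6 m, Dh = 87e-6 m
Step 2: dP = 32 * 0.001 * 40324e-6 * 0.774 / (87e-6)^2
Step 3: dP = 131952.02 Pa
Step 4: Convert to kPa: dP = 131.95 kPa


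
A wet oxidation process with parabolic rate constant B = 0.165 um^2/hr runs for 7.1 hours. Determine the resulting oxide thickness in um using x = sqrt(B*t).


Step 1: Compute B*t = 0.165 * 7.1 = 1.1715
Step 2: x = sqrt(1.1715)
x = 1.082 um


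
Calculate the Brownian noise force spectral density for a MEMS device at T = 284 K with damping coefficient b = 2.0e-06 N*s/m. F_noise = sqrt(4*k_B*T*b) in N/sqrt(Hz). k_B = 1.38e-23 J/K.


Step 1: Compute 4 * k_B * T * b
= 4 * 1.38e-23 * 284 * 2.0e-06
= 3.1354e-26 N^2/Hz
Step 2: F_noise = sqrt(3.1354e-26)
F_noise = 1.77e-13 N/sqrt(Hz)


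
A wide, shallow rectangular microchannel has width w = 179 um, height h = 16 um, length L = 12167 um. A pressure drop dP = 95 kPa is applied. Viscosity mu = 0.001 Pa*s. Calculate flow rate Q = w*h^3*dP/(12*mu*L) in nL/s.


Step 1: Convert all dimensions to SI (meters).
w = 179e-6 m, h = 16e-6 m, L = 12167e-6 m, dP = 95e3 Pa
Step 2: Q = w * h^3 * dP / (12 * mu * L)
Q = 179e-6 * (16e-6)^3 * 95e3 / (12 * 0.001 * 12167e-6) = 4.7705871e-10 m^3/s
Step 3: Convert Q from m^3/s to nL/s (1 m^3 = 1e12 nL, so multiply by 1e12).
Q = 477.059 nL/s


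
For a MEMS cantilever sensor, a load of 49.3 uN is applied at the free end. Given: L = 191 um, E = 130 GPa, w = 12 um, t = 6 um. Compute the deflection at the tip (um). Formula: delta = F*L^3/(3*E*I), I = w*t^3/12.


Step 1: Calculate the second moment of area.
I = w * t^3 / 12 = 12 * 6^3 / 12 = 216.0 um^4
Step 2: Convert E to consistent units (1 GPa = 1000 uN/um^2).
E = 130 GPa = 130000 uN/um^2
Step 3: Calculate tip deflection.
delta = F * L^3 / (3 * E * I)
delta = 49.3 * 191^3 / (3 * 130000 * 216.0)
delta = 4.0778 um


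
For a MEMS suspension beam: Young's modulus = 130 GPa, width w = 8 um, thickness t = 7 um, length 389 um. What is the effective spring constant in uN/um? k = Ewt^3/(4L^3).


Step 1: Convert E to consistent units (1 GPa = 1000 uN/um^2).
E = 130 GPa = 130000 uN/um^2
Step 2: Compute t^3 = 7^3 = 343
Step 3: Compute L^3 = 389^3 = 58863869
Step 4: k = 130000 * 8 * 343 / (4 * 58863869)
k = 1.515 uN/um


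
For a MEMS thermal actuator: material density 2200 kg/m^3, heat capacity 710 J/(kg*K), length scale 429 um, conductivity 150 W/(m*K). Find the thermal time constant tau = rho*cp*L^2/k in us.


Step 1: Convert L to m: L = 429e-6 m
Step 2: L^2 = (429e-6)^2 = 1.84041e-07 m^2
Step 3: tau = 2200 * 710 * 1.84041e-07 / 150 = 1.9164803e-03 s
Step 4: Convert to microseconds (multiply by 1e6).
tau = 1916.48 us


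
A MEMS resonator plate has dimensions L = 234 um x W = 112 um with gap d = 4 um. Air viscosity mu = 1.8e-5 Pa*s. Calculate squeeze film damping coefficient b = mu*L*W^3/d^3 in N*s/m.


Step 1: Convert to SI.
L = 234e-6 m, W = 112e-6 m, d = 4e-6 m
Step 2: W^3 = (112e-6)^3 = 1.40e-12 m^3
Step 3: d^3 = (4e-6)^3 = 6.40e-17 m^3
Step 4: b = 1.8e-5 * 234e-6 * 1.40e-12 / 6.40e-17
b = 9.25e-05 N*s/m


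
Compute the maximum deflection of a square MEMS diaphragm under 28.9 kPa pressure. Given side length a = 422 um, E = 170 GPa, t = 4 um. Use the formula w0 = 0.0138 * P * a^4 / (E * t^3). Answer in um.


Step 1: Convert pressure to compatible units (E is in GPa, so P in GPa).
P = 28.9 kPa = 28.9e-6 GPa
Step 2: Compute numerator: 0.0138 * P * a^4.
a^4 = 422^4 = 31713911056
numerator = 0.0138 * 28.9e-6 * 31713911056 = 1.264814e+04
Step 3: Compute denominator: E * t^3 = 170 * 4^3 = 10880
Step 4: w0 = numerator / denominator = 1.264814e+04 / 10880 = 1.1625 um


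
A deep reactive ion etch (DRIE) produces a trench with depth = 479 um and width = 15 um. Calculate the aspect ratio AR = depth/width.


Step 1: AR = depth / width
Step 2: AR = 479 / 15
AR = 31.9


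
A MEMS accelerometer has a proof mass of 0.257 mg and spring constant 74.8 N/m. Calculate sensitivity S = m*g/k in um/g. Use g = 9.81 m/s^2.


Step 1: Convert mass: m = 0.257 mg = 2.57e-07 kg
Step 2: S = m * g / k = 2.57e-07 * 9.81 / 74.8
Step 3: S = 3.37e-08 m/g
Step 4: Convert to um/g: S = 0.034 um/g


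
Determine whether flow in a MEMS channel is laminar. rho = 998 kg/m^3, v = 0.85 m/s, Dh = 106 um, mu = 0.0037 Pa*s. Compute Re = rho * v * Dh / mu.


Step 1: Convert Dh to meters: Dh = 106e-6 m
Step 2: Re = rho * v * Dh / mu
Re = 998 * 0.85 * 106e-6 / 0.0037
Re = 24.303
Since Re = 24.303 is below ~2300, the flow is laminar.


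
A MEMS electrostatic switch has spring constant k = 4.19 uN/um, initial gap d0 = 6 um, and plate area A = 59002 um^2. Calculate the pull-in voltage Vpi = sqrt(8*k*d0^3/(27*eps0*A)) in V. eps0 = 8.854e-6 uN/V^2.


Step 1: Compute numerator: 8 * k * d0^3 = 8 * 4.19 * 6^3 = 7240.32
Step 2: Compute denominator: 27 * eps0 * A = 27 * 8.854e-6 * 59002 = 14.1049
Step 3: Vpi = sqrt(7240.32 / 14.1049)
Vpi = 22.66 V


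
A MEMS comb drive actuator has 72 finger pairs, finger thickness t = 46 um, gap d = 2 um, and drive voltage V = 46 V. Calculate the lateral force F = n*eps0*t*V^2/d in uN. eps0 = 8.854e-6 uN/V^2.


Step 1: Parameters: n=72, eps0=8.854e-6 uN/V^2, t=46 um, V=46 V, d=2 um
Step 2: V^2 = 2116
Step 3: F = 72 * 8.854e-6 * 46 * 2116 / 2
F = 31.025 uN


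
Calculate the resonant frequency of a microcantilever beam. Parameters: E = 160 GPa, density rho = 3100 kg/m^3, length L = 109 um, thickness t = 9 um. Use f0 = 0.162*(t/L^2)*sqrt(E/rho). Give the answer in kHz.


Step 1: Convert units to SI.
t_SI = 9e-6 m, L_SI = 109e-6 m
Step 2: Calculate sqrt(E/rho).
sqrt(160e9 / 3100) = 7184.21 m/s
Step 3: Compute f0.
f0 = 0.162 * 9e-6 / (109e-6)^2 * 7184.21 = 881624.3 Hz = 881.62 kHz


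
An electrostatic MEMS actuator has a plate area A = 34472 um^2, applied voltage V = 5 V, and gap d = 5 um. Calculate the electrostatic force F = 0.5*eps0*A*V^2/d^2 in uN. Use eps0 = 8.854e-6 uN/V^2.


Step 1: Identify parameters.
eps0 = 8.854e-6 uN/V^2, A = 34472 um^2, V = 5 V, d = 5 um
Step 2: Compute V^2 = 5^2 = 25
Step 3: Compute d^2 = 5^2 = 25
Step 4: F = 0.5 * 8.854e-6 * 34472 * 25 / 25
F = 0.153 uN


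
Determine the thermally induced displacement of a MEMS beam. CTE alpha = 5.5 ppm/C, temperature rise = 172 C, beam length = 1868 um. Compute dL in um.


Step 1: Convert CTE: alpha = 5.5 ppm/C = 5.5e-6 /C
Step 2: dL = 5.5e-6 * 172 * 1868
dL = 1.7671 um


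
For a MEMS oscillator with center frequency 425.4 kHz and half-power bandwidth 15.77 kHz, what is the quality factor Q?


Step 1: Q = f0 / bandwidth
Step 2: Q = 425.4 / 15.77
Q = 27.0


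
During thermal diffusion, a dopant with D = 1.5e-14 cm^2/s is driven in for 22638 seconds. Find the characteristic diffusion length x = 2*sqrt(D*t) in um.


Step 1: Compute D*t = 1.5e-14 * 22638 = 3.3957e-10 cm^2
Step 2: sqrt(D*t) = 1.8427e-05 cm
Step 3: x = 2 * 1.8427e-05 cm = 3.6854e-05 cm
Step 4: Convert to um (1 cm = 1e4 um): x = 0.369 um


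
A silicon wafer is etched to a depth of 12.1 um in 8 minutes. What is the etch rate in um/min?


Step 1: Etch rate = depth / time
Step 2: rate = 12.1 / 8
rate = 1.513 um/min


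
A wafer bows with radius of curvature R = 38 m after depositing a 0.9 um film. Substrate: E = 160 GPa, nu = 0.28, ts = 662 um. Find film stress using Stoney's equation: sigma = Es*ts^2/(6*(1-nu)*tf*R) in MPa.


Step 1: Compute numerator: Es * ts^2 = 160 * 662^2 = 70119040 (GPa*um^2)
Step 2: Compute denominator (R in um): 6*(1-nu)*tf*R = 6*0.72*0.9*38e6 = 147744000.0 (um^2)
Step 3: sigma (GPa) = 70119040 / 147744000.0 = 4.74598e-01 GPa
Step 4: Convert to MPa (x1000): sigma = 474.6 MPa


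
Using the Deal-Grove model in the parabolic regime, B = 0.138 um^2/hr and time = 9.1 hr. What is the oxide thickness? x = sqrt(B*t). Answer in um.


Step 1: Compute B*t = 0.138 * 9.1 = 1.2558
Step 2: x = sqrt(1.2558)
x = 1.121 um


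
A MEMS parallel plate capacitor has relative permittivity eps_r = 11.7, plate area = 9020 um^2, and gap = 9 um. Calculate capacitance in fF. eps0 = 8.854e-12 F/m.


Step 1: Convert area to m^2: A = 9020e-12 m^2
Step 2: Convert gap to m: d = 9e-6 m
Step 3: C = eps0 * eps_r * A / d
C = 8.854e-12 * 11.7 * 9020e-12 / 9e-6
Step 4: Convert to fF (multiply by 1e15).
C = 103.82 fF


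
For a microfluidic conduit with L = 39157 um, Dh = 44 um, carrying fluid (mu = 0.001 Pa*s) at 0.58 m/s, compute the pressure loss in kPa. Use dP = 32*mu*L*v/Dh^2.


Step 1: Convert to SI: L = 39157e-6 m, Dh = 44e-6 m
Step 2: dP = 32 * 0.001 * 39157e-6 * 0.58 / (44e-6)^2
Step 3: dP = 375389.42 Pa
Step 4: Convert to kPa: dP = 375.39 kPa


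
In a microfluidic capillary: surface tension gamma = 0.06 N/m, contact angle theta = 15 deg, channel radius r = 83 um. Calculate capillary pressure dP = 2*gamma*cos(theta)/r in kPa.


Step 1: cos(15 deg) = 0.9659
Step 2: Convert r to m: r = 83e-6 m
Step 3: dP = 2 * 0.06 * 0.9659 / 83e-6 = 1396.5 Pa
Step 4: Convert Pa to kPa (divide by 1000).
dP = 1.4 kPa


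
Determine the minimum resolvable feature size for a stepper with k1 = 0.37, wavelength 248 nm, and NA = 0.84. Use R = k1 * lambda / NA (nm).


Step 1: Identify values: k1 = 0.37, lambda = 248 nm, NA = 0.84
Step 2: R = k1 * lambda / NA
R = 0.37 * 248 / 0.84
R = 109.2 nm


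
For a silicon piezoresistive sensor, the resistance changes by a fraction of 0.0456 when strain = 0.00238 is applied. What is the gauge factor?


Step 1: Identify values.
dR/R = 0.0456, strain = 0.00238
Step 2: GF = (dR/R) / strain = 0.0456 / 0.00238
GF = 19.2


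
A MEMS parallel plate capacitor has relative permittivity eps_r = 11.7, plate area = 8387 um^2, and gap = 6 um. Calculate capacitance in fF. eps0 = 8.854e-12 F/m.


Step 1: Convert area to m^2: A = 8387e-12 m^2
Step 2: Convert gap to m: d = 6e-6 m
Step 3: C = eps0 * eps_r * A / d
C = 8.854e-12 * 11.7 * 8387e-12 / 6e-6
Step 4: Convert to fF (multiply by 1e15).
C = 144.8 fF


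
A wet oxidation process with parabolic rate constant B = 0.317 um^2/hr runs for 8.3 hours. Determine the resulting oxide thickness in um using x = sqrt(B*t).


Step 1: Compute B*t = 0.317 * 8.3 = 2.6311
Step 2: x = sqrt(2.6311)
x = 1.622 um


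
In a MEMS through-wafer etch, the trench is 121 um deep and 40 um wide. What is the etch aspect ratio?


Step 1: AR = depth / width
Step 2: AR = 121 / 40
AR = 3.0


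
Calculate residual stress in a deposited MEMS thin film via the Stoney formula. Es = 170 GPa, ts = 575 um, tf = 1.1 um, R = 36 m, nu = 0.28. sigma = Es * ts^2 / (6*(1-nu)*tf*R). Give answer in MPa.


Step 1: Compute numerator: Es * ts^2 = 170 * 575^2 = 56206250 (GPa*um^2)
Step 2: Compute denominator (R in um): 6*(1-nu)*tf*R = 6*0.72*1.1*36e6 = 171072000.0 (um^2)
Step 3: sigma (GPa) = 56206250 / 171072000.0 = 3.28553e-01 GPa
Step 4: Convert to MPa (x1000): sigma = 328.6 MPa


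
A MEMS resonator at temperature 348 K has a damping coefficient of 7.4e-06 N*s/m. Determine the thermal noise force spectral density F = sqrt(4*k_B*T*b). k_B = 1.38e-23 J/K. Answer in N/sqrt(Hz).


Step 1: Compute 4 * k_B * T * b
= 4 * 1.38e-23 * 348 * 7.4e-06
= 1.4215e-25 N^2/Hz
Step 2: F_noise = sqrt(1.4215e-25)
F_noise = 3.77e-13 N/sqrt(Hz)


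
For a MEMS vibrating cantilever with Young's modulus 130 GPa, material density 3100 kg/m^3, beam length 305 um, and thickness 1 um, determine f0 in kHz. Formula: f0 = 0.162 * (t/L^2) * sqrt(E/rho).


Step 1: Convert units to SI.
t_SI = 1e-6 m, L_SI = 305e-6 m
Step 2: Calculate sqrt(E/rho).
sqrt(130e9 / 3100) = 6475.76 m/s
Step 3: Compute f0.
f0 = 0.162 * 1e-6 / (305e-6)^2 * 6475.76 = 11277.3 Hz = 11.28 kHz


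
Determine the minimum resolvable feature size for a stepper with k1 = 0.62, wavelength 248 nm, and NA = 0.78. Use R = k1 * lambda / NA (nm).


Step 1: Identify values: k1 = 0.62, lambda = 248 nm, NA = 0.78
Step 2: R = k1 * lambda / NA
R = 0.62 * 248 / 0.78
R = 197.1 nm


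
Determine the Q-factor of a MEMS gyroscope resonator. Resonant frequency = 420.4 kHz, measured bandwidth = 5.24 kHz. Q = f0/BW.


Step 1: Q = f0 / bandwidth
Step 2: Q = 420.4 / 5.24
Q = 80.2


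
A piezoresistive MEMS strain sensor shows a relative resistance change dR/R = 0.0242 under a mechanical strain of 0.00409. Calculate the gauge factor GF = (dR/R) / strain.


Step 1: Identify values.
dR/R = 0.0242, strain = 0.00409
Step 2: GF = (dR/R) / strain = 0.0242 / 0.00409
GF = 5.9


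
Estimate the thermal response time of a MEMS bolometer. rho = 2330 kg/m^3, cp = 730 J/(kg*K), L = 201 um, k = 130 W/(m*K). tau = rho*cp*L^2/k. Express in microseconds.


Step 1: Convert L to m: L = 201e-6 m
Step 2: L^2 = (201e-6)^2 = 4.0401e-08 m^2
Step 3: tau = 2330 * 730 * 4.0401e-08 / 130 = 5.286e-04 s
Step 4: Convert to microseconds (multiply by 1e6).
tau = 528.6 us


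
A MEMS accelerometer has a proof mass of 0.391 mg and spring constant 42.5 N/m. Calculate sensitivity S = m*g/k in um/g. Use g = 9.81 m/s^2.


Step 1: Convert mass: m = 0.391 mg = 3.91e-07 kg
Step 2: S = m * g / k = 3.91e-07 * 9.81 / 42.5
Step 3: S = 9.03e-08 m/g
Step 4: Convert to um/g: S = 0.09 um/g


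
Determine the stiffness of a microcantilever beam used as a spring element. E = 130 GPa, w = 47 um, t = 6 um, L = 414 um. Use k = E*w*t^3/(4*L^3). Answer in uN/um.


Step 1: Convert E to consistent units (1 GPa = 1000 uN/um^2).
E = 130 GPa = 130000 uN/um^2
Step 2: Compute t^3 = 6^3 = 216
Step 3: Compute L^3 = 414^3 = 70957944
Step 4: k = 130000 * 47 * 216 / (4 * 70957944)
k = 4.6498 uN/um


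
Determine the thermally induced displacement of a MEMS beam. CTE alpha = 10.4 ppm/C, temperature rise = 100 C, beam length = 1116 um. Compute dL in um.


Step 1: Convert CTE: alpha = 10.4 ppm/C = 10.4e-6 /C
Step 2: dL = 10.4e-6 * 100 * 1116
dL = 1.1606 um


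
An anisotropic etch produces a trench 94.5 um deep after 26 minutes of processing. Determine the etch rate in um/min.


Step 1: Etch rate = depth / time
Step 2: rate = 94.5 / 26
rate = 3.635 um/min


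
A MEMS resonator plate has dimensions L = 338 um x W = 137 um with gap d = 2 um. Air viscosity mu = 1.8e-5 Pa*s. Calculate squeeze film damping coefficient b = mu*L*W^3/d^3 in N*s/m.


Step 1: Convert to SI.
L = 338e-6 m, W = 137e-6 m, d = 2e-6 m
Step 2: W^3 = (137e-6)^3 = 2.57e-12 m^3
Step 3: d^3 = (2e-6)^3 = 8.00e-18 m^3
Step 4: b = 1.8e-5 * 338e-6 * 2.57e-12 / 8.00e-18
b = 1.96e-03 N*s/m


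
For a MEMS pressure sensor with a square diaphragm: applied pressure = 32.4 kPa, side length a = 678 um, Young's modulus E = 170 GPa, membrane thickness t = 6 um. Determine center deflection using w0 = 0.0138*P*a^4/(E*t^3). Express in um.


Step 1: Convert pressure to compatible units (E is in GPa, so P in GPa).
P = 32.4 kPa = 32.4e-6 GPa
Step 2: Compute numerator: 0.0138 * P * a^4.
a^4 = 678^4 = 211309379856
numerator = 0.0138 * 32.4e-6 * 211309379856 = 9.44806e+04
Step 3: Compute denominator: E * t^3 = 170 * 6^3 = 36720
Step 4: w0 = numerator / denominator = 9.44806e+04 / 36720 = 2.573 um


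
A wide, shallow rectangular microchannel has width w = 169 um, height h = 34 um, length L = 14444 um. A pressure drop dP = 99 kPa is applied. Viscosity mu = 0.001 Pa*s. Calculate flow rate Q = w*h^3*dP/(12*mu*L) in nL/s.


Step 1: Convert all dimensions to SI (meters).
w = 169e-6 m, h = 34e-6 m, L = 14444e-6 m, dP = 99e3 Pa
Step 2: Q = w * h^3 * dP / (12 * mu * L)
Q = 169e-6 * (34e-6)^3 * 99e3 / (12 * 0.001 * 14444e-6) = 3.79393534e-09 m^3/s
Step 3: Convert Q from m^3/s to nL/s (1 m^3 = 1e12 nL, so multiply by 1e12).
Q = 3793.935 nL/s


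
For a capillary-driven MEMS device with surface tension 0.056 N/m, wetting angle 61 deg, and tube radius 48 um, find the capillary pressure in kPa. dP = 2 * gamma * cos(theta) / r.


Step 1: cos(61 deg) = 0.4848
Step 2: Convert r to m: r = 48e-6 m
Step 3: dP = 2 * 0.056 * 0.4848 / 48e-6 = 1131.2 Pa
Step 4: Convert Pa to kPa (divide by 1000).
dP = 1.13 kPa


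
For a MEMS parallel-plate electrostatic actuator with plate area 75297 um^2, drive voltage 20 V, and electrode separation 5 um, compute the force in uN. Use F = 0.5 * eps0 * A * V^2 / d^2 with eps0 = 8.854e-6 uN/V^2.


Step 1: Identify parameters.
eps0 = 8.854e-6 uN/V^2, A = 75297 um^2, V = 20 V, d = 5 um
Step 2: Compute V^2 = 20^2 = 400
Step 3: Compute d^2 = 5^2 = 25
Step 4: F = 0.5 * 8.854e-6 * 75297 * 400 / 25
F = 5.333 uN


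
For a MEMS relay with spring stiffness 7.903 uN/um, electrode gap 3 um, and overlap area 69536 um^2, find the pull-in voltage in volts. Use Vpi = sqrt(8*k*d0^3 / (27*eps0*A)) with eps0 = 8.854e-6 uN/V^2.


Step 1: Compute numerator: 8 * k * d0^3 = 8 * 7.903 * 3^3 = 1707.048
Step 2: Compute denominator: 27 * eps0 * A = 27 * 8.854e-6 * 69536 = 16.623137
Step 3: Vpi = sqrt(1707.048 / 16.623137)
Vpi = 10.13 V


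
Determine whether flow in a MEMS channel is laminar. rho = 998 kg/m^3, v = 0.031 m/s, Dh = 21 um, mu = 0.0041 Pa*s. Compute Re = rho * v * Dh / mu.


Step 1: Convert Dh to meters: Dh = 21e-6 m
Step 2: Re = rho * v * Dh / mu
Re = 998 * 0.031 * 21e-6 / 0.0041
Re = 0.158
Since Re = 0.158 is below ~2300, the flow is laminar.


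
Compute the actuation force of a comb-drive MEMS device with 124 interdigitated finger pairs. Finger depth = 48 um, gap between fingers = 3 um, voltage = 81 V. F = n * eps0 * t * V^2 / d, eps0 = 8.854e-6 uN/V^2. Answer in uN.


Step 1: Parameters: n=124, eps0=8.854e-6 uN/V^2, t=48 um, V=81 V, d=3 um
Step 2: V^2 = 6561
Step 3: F = 124 * 8.854e-6 * 48 * 6561 / 3
F = 115.253 uN


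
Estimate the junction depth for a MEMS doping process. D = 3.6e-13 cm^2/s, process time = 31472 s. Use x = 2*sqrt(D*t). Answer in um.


Step 1: Compute D*t = 3.6e-13 * 31472 = 1.132992e-08 cm^2
Step 2: sqrt(D*t) = 1.06442e-04 cm
Step 3: x = 2 * 1.06442e-04 cm = 2.12884e-04 cm
Step 4: Convert to um (1 cm = 1e4 um): x = 2.129 um


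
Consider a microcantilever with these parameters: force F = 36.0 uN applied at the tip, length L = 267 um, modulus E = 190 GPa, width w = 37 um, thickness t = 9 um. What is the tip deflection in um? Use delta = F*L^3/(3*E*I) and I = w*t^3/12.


Step 1: Calculate the second moment of area.
I = w * t^3 / 12 = 37 * 9^3 / 12 = 2247.75 um^4
Step 2: Convert E to consistent units (1 GPa = 1000 uN/um^2).
E = 190 GPa = 190000 uN/um^2
Step 3: Calculate tip deflection.
delta = F * L^3 / (3 * E * I)
delta = 36.0 * 267^3 / (3 * 190000 * 2247.75)
delta = 0.5348 um


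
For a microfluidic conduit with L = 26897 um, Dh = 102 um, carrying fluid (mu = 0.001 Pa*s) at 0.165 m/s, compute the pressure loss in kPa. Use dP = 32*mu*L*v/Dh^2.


Step 1: Convert to SI: L = 26897e-6 m, Dh = 102e-6 m
Step 2: dP = 32 * 0.001 * 26897e-6 * 0.165 / (102e-6)^2
Step 3: dP = 13650.15 Pa
Step 4: Convert to kPa: dP = 13.65 kPa


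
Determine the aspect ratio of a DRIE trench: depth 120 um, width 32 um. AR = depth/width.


Step 1: AR = depth / width
Step 2: AR = 120 / 32
AR = 3.8


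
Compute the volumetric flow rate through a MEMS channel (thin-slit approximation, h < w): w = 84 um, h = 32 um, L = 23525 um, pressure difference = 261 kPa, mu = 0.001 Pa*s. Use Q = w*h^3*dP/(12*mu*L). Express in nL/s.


Step 1: Convert all dimensions to SI (meters).
w = 84e-6 m, h = 32e-6 m, L = 23525e-6 m, dP = 261e3 Pa
Step 2: Q = w * h^3 * dP / (12 * mu * L)
Q = 84e-6 * (32e-6)^3 * 261e3 / (12 * 0.001 * 23525e-6) = 2.5448304e-09 m^3/s
Step 3: Convert Q from m^3/s to nL/s (1 m^3 = 1e12 nL, so multiply by 1e12).
Q = 2544.83 nL/s


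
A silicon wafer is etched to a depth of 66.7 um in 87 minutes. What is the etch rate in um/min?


Step 1: Etch rate = depth / time
Step 2: rate = 66.7 / 87
rate = 0.767 um/min


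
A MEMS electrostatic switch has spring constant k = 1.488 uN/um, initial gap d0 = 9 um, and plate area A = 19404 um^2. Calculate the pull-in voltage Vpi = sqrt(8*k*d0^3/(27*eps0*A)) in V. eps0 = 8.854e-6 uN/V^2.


Step 1: Compute numerator: 8 * k * d0^3 = 8 * 1.488 * 9^3 = 8678.016
Step 2: Compute denominator: 27 * eps0 * A = 27 * 8.854e-6 * 19404 = 4.638681
Step 3: Vpi = sqrt(8678.016 / 4.638681)
Vpi = 43.25 V


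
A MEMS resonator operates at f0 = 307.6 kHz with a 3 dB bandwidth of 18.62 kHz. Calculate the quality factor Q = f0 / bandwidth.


Step 1: Q = f0 / bandwidth
Step 2: Q = 307.6 / 18.62
Q = 16.5


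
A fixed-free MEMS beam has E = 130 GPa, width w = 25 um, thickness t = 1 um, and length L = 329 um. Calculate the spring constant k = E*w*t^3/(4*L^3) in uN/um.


Step 1: Convert E to consistent units (1 GPa = 1000 uN/um^2).
E = 130 GPa = 130000 uN/um^2
Step 2: Compute t^3 = 1^3 = 1
Step 3: Compute L^3 = 329^3 = 35611289
Step 4: k = 130000 * 25 * 1 / (4 * 35611289)
k = 0.0228 uN/um


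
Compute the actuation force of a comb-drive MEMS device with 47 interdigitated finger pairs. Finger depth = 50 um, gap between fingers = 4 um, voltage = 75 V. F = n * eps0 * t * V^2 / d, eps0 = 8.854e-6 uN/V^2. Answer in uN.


Step 1: Parameters: n=47, eps0=8.854e-6 uN/V^2, t=50 um, V=75 V, d=4 um
Step 2: V^2 = 5625
Step 3: F = 47 * 8.854e-6 * 50 * 5625 / 4
F = 29.26 uN


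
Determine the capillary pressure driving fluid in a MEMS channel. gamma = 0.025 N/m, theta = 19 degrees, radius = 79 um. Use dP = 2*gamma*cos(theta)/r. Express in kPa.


Step 1: cos(19 deg) = 0.9455
Step 2: Convert r to m: r = 79e-6 m
Step 3: dP = 2 * 0.025 * 0.9455 / 79e-6 = 598.4 Pa
Step 4: Convert Pa to kPa (divide by 1000).
dP = 0.6 kPa


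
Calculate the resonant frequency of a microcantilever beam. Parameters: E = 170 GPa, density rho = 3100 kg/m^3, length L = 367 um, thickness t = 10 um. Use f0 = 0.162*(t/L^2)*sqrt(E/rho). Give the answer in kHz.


Step 1: Convert units to SI.
t_SI = 10e-6 m, L_SI = 367e-6 m
Step 2: Calculate sqrt(E/rho).
sqrt(170e9 / 3100) = 7405.32 m/s
Step 3: Compute f0.
f0 = 0.162 * 10e-6 / (367e-6)^2 * 7405.32 = 89069.0 Hz = 89.07 kHz


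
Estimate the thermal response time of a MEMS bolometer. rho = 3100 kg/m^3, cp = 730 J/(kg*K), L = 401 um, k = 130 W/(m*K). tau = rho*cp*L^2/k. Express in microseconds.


Step 1: Convert L to m: L = 401e-6 m
Step 2: L^2 = (401e-6)^2 = 1.60801e-07 m^2
Step 3: tau = 3100 * 730 * 1.60801e-07 / 130 = 2.79917433e-03 s
Step 4: Convert to microseconds (multiply by 1e6).
tau = 2799.174 us


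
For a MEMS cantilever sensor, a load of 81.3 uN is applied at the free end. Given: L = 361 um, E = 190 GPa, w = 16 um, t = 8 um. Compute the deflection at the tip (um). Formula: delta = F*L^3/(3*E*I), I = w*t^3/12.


Step 1: Calculate the second moment of area.
I = w * t^3 / 12 = 16 * 8^3 / 12 = 682.6667 um^4
Step 2: Convert E to consistent units (1 GPa = 1000 uN/um^2).
E = 190 GPa = 190000 uN/um^2
Step 3: Calculate tip deflection.
delta = F * L^3 / (3 * E * I)
delta = 81.3 * 361^3 / (3 * 190000 * 682.6667)
delta = 9.8294 um


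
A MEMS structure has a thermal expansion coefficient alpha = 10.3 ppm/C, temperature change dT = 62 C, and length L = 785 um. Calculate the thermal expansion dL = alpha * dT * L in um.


Step 1: Convert CTE: alpha = 10.3 ppm/C = 10.3e-6 /C
Step 2: dL = 10.3e-6 * 62 * 785
dL = 0.5013 um


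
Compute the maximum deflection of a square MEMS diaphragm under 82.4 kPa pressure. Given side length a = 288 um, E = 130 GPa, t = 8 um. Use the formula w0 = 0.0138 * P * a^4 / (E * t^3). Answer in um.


Step 1: Convert pressure to compatible units (E is in GPa, so P in GPa).
P = 82.4 kPa = 82.4e-6 GPa
Step 2: Compute numerator: 0.0138 * P * a^4.
a^4 = 288^4 = 6879707136
numerator = 0.0138 * 82.4e-6 * 6879707136 = 7.82305e+03
Step 3: Compute denominator: E * t^3 = 130 * 8^3 = 66560
Step 4: w0 = numerator / denominator = 7.82305e+03 / 66560 = 0.1175 um


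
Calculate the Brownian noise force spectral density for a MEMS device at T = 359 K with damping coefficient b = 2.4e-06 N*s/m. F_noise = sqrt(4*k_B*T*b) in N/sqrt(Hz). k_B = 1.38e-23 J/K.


Step 1: Compute 4 * k_B * T * b
= 4 * 1.38e-23 * 359 * 2.4e-06
= 4.7560e-26 N^2/Hz
Step 2: F_noise = sqrt(4.7560e-26)
F_noise = 2.18e-13 N/sqrt(Hz)


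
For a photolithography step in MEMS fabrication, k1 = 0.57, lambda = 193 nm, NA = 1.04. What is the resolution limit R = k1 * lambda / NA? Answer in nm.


Step 1: Identify values: k1 = 0.57, lambda = 193 nm, NA = 1.04
Step 2: R = k1 * lambda / NA
R = 0.57 * 193 / 1.04
R = 105.8 nm


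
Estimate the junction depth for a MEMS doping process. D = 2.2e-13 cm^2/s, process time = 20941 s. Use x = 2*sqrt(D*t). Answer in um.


Step 1: Compute D*t = 2.2e-13 * 20941 = 4.60702e-09 cm^2
Step 2: sqrt(D*t) = 6.7875e-05 cm
Step 3: x = 2 * 6.7875e-05 cm = 1.3575e-04 cm
Step 4: Convert to um (1 cm = 1e4 um): x = 1.358 um


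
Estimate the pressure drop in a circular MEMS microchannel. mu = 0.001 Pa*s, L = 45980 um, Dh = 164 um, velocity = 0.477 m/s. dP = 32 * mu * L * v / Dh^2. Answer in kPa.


Step 1: Convert to SI: L = 45980e-6 m, Dh = 164e-6 m
Step 2: dP = 32 * 0.001 * 45980e-6 * 0.477 / (164e-6)^2
Step 3: dP = 26094.54 Pa
Step 4: Convert to kPa: dP = 26.09 kPa


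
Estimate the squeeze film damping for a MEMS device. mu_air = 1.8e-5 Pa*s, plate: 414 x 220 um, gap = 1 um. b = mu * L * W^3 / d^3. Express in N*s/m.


Step 1: Convert to SI.
L = 414e-6 m, W = 220e-6 m, d = 1e-6 m
Step 2: W^3 = (220e-6)^3 = 1.06e-11 m^3
Step 3: d^3 = (1e-6)^3 = 1.00e-18 m^3
Step 4: b = 1.8e-5 * 414e-6 * 1.06e-11 / 1.00e-18
b = 7.93e-02 N*s/m


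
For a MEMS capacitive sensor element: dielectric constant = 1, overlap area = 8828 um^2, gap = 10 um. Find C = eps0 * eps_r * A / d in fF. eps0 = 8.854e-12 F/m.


Step 1: Convert area to m^2: A = 8828e-12 m^2
Step 2: Convert gap to m: d = 10e-6 m
Step 3: C = eps0 * eps_r * A / d
C = 8.854e-12 * 1 * 8828e-12 / 10e-6
Step 4: Convert to fF (multiply by 1e15).
C = 7.82 fF


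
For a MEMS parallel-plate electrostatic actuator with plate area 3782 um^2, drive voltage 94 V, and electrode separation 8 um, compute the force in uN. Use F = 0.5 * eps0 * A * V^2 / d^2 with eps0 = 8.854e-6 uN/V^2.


Step 1: Identify parameters.
eps0 = 8.854e-6 uN/V^2, A = 3782 um^2, V = 94 V, d = 8 um
Step 2: Compute V^2 = 94^2 = 8836
Step 3: Compute d^2 = 8^2 = 64
Step 4: F = 0.5 * 8.854e-6 * 3782 * 8836 / 64
F = 2.312 uN


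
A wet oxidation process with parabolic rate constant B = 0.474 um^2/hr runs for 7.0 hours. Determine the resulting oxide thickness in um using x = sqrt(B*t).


Step 1: Compute B*t = 0.474 * 7.0 = 3.318
Step 2: x = sqrt(3.318)
x = 1.822 um


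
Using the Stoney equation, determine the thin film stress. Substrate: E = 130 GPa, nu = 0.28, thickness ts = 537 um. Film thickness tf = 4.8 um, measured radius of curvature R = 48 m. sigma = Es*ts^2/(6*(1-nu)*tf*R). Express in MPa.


Step 1: Compute numerator: Es * ts^2 = 130 * 537^2 = 37487970 (GPa*um^2)
Step 2: Compute denominator (R in um): 6*(1-nu)*tf*R = 6*0.72*4.8*48e6 = 995328000.0 (um^2)
Step 3: sigma (GPa) = 37487970 / 995328000.0 = 3.7664e-02 GPa
Step 4: Convert to MPa (x1000): sigma = 37.7 MPa


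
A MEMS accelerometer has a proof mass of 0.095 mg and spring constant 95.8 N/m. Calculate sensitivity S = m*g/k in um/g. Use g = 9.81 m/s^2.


Step 1: Convert mass: m = 0.095 mg = 9.50e-08 kg
Step 2: S = m * g / k = 9.50e-08 * 9.81 / 95.8
Step 3: S = 9.73e-09 m/g
Step 4: Convert to um/g: S = 0.01 um/g


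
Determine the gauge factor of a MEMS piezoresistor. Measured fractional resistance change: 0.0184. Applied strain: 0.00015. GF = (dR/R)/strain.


Step 1: Identify values.
dR/R = 0.0184, strain = 0.00015
Step 2: GF = (dR/R) / strain = 0.0184 / 0.00015
GF = 122.7


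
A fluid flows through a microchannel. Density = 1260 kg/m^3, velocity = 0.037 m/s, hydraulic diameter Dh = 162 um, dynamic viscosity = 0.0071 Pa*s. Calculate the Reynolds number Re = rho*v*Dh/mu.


Step 1: Convert Dh to meters: Dh = 162e-6 m
Step 2: Re = rho * v * Dh / mu
Re = 1260 * 0.037 * 162e-6 / 0.0071
Re = 1.064
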